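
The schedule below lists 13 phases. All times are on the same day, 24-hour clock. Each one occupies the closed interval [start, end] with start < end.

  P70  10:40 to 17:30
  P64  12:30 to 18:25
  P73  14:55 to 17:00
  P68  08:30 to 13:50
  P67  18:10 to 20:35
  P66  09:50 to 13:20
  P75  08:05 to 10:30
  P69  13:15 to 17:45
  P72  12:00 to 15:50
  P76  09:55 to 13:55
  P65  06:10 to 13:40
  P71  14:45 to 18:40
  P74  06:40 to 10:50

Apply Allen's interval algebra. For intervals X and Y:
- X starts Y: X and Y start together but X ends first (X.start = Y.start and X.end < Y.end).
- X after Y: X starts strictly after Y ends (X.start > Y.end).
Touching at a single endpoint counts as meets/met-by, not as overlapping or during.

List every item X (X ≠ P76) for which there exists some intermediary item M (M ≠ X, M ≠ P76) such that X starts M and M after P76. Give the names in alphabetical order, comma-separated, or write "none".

none

Target P76 = [09:55, 13:55].
Intermediaries M with M after P76: P67, P71, P73.
Via P67 — items with X starts P67: none.
Via P71 — items with X starts P71: none.
Via P73 — items with X starts P73: none.
Union: none.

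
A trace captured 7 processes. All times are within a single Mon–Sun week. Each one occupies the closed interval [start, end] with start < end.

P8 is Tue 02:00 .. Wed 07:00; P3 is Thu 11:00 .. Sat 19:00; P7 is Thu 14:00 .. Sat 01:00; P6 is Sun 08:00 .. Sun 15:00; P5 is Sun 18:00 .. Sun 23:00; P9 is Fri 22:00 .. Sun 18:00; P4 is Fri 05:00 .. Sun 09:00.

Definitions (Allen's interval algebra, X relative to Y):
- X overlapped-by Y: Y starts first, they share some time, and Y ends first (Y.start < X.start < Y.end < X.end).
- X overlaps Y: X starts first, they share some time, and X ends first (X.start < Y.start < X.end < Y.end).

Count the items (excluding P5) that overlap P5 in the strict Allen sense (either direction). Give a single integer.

Target P5 = [Sun 18:00, Sun 23:00].
P3 [Thu 11:00, Sat 19:00] → before → no.
P4 [Fri 05:00, Sun 09:00] → before → no.
P6 [Sun 08:00, Sun 15:00] → before → no.
P7 [Thu 14:00, Sat 01:00] → before → no.
P8 [Tue 02:00, Wed 07:00] → before → no.
P9 [Fri 22:00, Sun 18:00] → meets → no.
Total: 0.

0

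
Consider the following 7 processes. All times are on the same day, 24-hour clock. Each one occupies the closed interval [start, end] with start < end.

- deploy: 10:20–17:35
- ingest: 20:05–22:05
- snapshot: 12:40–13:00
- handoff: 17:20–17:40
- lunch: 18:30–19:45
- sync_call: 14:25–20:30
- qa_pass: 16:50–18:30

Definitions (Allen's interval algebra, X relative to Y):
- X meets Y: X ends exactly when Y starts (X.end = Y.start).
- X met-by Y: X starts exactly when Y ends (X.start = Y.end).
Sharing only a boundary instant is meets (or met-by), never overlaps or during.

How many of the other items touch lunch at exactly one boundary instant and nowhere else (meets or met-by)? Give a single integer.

Target lunch = [18:30, 19:45].
deploy [10:20, 17:35] → before → no.
handoff [17:20, 17:40] → before → no.
ingest [20:05, 22:05] → after → no.
qa_pass [16:50, 18:30] → meets → counts.
snapshot [12:40, 13:00] → before → no.
sync_call [14:25, 20:30] → contains → no.
Total: 1.

1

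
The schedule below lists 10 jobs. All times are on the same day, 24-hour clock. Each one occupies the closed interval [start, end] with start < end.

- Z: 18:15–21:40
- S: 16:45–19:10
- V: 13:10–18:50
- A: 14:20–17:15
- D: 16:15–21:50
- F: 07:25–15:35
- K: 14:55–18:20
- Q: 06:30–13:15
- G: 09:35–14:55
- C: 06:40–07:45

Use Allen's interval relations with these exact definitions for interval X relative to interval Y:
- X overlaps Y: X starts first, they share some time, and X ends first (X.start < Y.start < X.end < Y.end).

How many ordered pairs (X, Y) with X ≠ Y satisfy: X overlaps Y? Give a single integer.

Checking all 90 ordered pairs for relation 'overlaps'; matching pairs in alphabetical order:
(A, D): A overlaps D ✓
(A, K): A overlaps K ✓
(A, S): A overlaps S ✓
(C, F): C overlaps F ✓
(F, A): F overlaps A ✓
(F, K): F overlaps K ✓
(F, V): F overlaps V ✓
(G, A): G overlaps A ✓
(G, V): G overlaps V ✓
(K, D): K overlaps D ✓
(K, S): K overlaps S ✓
(K, Z): K overlaps Z ✓
(Q, F): Q overlaps F ✓
(Q, G): Q overlaps G ✓
(Q, V): Q overlaps V ✓
(S, Z): S overlaps Z ✓
(V, D): V overlaps D ✓
(V, S): V overlaps S ✓
(V, Z): V overlaps Z ✓
Count: 19.

19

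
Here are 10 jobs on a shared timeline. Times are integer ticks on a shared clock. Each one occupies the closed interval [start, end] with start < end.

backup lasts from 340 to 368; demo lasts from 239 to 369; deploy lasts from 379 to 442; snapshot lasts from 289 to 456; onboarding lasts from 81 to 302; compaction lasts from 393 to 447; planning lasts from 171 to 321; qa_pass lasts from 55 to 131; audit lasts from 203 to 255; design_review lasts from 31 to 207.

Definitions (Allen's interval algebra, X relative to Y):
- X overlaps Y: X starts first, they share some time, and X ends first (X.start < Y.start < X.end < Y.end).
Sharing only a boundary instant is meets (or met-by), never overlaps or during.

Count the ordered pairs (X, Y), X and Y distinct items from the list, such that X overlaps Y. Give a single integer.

Checking all 90 ordered pairs for relation 'overlaps'; matching pairs in alphabetical order:
(audit, demo): audit overlaps demo ✓
(demo, snapshot): demo overlaps snapshot ✓
(deploy, compaction): deploy overlaps compaction ✓
(design_review, audit): design_review overlaps audit ✓
(design_review, onboarding): design_review overlaps onboarding ✓
(design_review, planning): design_review overlaps planning ✓
(onboarding, demo): onboarding overlaps demo ✓
(onboarding, planning): onboarding overlaps planning ✓
(onboarding, snapshot): onboarding overlaps snapshot ✓
(planning, demo): planning overlaps demo ✓
(planning, snapshot): planning overlaps snapshot ✓
(qa_pass, onboarding): qa_pass overlaps onboarding ✓
Count: 12.

12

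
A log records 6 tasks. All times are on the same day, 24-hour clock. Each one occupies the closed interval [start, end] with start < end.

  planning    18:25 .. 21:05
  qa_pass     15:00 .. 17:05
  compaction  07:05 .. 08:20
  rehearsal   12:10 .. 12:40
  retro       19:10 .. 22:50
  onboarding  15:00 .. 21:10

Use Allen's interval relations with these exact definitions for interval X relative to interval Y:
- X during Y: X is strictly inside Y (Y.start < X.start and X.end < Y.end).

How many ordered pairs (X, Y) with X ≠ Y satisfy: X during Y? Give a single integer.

Checking all 30 ordered pairs for relation 'during'; matching pairs in alphabetical order:
(planning, onboarding): planning during onboarding ✓
Count: 1.

1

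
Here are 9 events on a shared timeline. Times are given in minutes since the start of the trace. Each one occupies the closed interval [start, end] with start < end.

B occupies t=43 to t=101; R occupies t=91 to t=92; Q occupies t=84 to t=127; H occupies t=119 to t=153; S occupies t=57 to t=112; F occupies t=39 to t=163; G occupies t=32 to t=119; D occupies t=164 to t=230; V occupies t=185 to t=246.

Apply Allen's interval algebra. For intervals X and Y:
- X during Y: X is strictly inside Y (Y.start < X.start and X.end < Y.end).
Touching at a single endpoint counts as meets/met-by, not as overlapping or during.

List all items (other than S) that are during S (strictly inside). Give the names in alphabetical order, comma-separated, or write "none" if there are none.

R

Target S = [t=57, t=112].
B [t=43, t=101] → overlaps → no.
D [t=164, t=230] → after → no.
F [t=39, t=163] → contains → no.
G [t=32, t=119] → contains → no.
H [t=119, t=153] → after → no.
Q [t=84, t=127] → overlapped-by → no.
R [t=91, t=92] → during → yes.
V [t=185, t=246] → after → no.
Result: R.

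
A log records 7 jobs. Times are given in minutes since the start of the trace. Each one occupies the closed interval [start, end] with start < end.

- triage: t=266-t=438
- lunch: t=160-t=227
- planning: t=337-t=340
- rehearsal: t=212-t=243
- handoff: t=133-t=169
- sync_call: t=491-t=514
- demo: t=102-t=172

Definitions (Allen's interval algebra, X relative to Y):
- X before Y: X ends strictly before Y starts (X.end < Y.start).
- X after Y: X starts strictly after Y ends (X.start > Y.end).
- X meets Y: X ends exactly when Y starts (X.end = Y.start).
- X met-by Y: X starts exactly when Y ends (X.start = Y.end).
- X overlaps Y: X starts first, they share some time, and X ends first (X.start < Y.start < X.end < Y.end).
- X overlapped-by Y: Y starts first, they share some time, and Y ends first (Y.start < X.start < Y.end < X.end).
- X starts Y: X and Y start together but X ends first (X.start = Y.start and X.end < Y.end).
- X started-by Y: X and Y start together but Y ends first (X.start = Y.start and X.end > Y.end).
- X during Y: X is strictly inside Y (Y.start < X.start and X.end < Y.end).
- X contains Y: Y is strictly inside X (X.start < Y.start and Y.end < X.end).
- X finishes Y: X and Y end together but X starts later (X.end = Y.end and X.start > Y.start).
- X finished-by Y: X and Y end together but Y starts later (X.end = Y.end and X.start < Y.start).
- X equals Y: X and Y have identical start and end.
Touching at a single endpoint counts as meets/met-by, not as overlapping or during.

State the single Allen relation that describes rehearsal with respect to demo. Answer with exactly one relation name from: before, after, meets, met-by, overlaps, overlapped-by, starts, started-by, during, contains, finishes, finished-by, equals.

rehearsal = [t=212, t=243]; demo = [t=102, t=172].
Compare endpoints: rehearsal.start > demo.start, rehearsal.start > demo.end, rehearsal.end > demo.start, rehearsal.end > demo.end.
That pattern is 'after'.

after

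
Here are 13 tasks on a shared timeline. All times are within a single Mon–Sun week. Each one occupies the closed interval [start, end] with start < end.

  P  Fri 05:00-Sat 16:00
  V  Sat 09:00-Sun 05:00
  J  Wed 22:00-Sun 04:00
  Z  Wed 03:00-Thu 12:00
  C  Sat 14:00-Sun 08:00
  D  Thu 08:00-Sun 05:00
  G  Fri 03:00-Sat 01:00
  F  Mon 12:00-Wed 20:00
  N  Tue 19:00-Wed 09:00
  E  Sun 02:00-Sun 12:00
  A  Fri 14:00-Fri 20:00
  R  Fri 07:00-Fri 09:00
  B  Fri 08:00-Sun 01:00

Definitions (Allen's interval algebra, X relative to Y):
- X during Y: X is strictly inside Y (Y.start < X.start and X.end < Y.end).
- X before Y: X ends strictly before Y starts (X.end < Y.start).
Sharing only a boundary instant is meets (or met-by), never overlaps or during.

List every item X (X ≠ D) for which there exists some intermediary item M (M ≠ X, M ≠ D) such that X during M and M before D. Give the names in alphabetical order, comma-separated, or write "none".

Target D = [Thu 08:00, Sun 05:00].
Intermediaries M with M before D: F, N.
Via F — items with X during F: N.
Via N — items with X during N: none.
Union: N.

N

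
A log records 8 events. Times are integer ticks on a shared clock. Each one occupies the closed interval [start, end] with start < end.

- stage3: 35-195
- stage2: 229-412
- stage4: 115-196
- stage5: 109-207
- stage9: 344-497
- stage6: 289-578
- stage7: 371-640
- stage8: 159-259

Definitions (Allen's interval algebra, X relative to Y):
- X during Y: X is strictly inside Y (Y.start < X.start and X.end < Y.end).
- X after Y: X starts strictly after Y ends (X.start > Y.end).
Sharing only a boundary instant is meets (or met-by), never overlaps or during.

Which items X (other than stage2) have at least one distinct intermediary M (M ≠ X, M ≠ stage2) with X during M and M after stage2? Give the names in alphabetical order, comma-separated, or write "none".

none

Target stage2 = [229, 412].
Intermediaries M with M after stage2: none.
Union: none.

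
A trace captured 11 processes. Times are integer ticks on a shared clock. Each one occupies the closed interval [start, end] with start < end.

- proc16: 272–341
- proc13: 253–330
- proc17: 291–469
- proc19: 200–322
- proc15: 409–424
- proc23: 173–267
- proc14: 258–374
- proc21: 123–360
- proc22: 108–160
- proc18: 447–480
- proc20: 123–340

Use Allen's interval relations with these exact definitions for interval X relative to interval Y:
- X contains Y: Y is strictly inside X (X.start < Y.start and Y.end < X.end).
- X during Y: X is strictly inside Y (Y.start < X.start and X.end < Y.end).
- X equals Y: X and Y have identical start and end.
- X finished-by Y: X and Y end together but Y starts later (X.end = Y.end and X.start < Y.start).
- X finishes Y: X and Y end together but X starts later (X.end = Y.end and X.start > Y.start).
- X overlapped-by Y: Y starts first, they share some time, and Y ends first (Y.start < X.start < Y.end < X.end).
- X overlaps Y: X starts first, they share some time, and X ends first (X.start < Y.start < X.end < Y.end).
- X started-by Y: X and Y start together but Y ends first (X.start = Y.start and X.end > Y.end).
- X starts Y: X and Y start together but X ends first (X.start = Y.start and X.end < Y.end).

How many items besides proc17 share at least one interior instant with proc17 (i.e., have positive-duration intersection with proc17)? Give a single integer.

Target proc17 = [291, 469].
proc13 [253, 330] → overlaps → counts.
proc14 [258, 374] → overlaps → counts.
proc15 [409, 424] → during → counts.
proc16 [272, 341] → overlaps → counts.
proc18 [447, 480] → overlapped-by → counts.
proc19 [200, 322] → overlaps → counts.
proc20 [123, 340] → overlaps → counts.
proc21 [123, 360] → overlaps → counts.
proc22 [108, 160] → before → no.
proc23 [173, 267] → before → no.
Total: 8.

8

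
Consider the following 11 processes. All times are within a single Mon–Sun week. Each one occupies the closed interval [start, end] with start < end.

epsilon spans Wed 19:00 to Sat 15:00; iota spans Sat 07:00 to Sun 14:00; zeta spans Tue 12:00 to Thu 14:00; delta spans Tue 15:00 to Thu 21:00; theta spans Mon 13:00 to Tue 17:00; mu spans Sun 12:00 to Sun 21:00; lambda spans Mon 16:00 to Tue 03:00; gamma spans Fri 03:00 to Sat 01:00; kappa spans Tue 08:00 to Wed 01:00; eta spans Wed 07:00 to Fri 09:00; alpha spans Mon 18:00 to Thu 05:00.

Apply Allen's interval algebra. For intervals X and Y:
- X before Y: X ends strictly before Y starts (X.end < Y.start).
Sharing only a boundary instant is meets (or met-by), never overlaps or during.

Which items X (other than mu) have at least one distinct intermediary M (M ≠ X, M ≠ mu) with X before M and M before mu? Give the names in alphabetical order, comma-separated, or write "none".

Target mu = [Sun 12:00, Sun 21:00].
Intermediaries M with M before mu: alpha, delta, epsilon, eta, gamma, kappa, lambda, theta, zeta.
Via alpha — items with X before alpha: none.
Via delta — items with X before delta: lambda.
Via epsilon — items with X before epsilon: kappa, lambda, theta.
Via eta — items with X before eta: kappa, lambda, theta.
Via gamma — items with X before gamma: alpha, delta, kappa, lambda, theta, zeta.
Via kappa — items with X before kappa: lambda.
Via lambda — items with X before lambda: none.
Via theta — items with X before theta: none.
Via zeta — items with X before zeta: lambda.
Union: alpha, delta, kappa, lambda, theta, zeta.

alpha, delta, kappa, lambda, theta, zeta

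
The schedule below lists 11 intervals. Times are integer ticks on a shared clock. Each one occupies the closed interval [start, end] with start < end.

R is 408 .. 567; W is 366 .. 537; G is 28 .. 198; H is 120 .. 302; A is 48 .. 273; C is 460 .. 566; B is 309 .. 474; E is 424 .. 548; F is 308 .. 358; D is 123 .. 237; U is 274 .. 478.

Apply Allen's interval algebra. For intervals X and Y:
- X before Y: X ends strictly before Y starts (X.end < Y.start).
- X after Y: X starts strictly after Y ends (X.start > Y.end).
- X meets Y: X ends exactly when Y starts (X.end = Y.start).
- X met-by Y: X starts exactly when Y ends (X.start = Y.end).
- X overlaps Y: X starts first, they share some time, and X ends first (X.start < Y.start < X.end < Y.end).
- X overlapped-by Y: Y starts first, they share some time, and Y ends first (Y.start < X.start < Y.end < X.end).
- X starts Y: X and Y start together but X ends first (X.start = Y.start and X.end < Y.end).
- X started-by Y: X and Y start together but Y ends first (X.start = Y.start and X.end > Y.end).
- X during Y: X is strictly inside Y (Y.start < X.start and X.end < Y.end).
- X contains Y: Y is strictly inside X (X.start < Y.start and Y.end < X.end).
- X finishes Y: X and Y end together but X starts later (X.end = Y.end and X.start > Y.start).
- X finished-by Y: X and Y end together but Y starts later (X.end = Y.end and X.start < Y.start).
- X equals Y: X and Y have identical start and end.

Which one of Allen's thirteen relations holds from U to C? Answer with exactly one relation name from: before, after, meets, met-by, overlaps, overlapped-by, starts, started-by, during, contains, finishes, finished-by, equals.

U = [274, 478]; C = [460, 566].
Compare endpoints: U.start < C.start, U.start < C.end, U.end > C.start, U.end < C.end.
That pattern is 'overlaps'.

overlaps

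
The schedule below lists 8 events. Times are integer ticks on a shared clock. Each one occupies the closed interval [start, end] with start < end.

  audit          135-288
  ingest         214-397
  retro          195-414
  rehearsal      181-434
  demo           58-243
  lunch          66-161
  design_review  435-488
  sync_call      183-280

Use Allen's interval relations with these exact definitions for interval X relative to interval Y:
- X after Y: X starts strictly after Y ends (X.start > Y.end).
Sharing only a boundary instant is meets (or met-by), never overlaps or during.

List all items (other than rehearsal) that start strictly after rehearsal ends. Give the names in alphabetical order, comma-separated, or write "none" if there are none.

design_review

Target rehearsal = [181, 434].
audit [135, 288] → overlaps → no.
demo [58, 243] → overlaps → no.
design_review [435, 488] → after → yes.
ingest [214, 397] → during → no.
lunch [66, 161] → before → no.
retro [195, 414] → during → no.
sync_call [183, 280] → during → no.
Result: design_review.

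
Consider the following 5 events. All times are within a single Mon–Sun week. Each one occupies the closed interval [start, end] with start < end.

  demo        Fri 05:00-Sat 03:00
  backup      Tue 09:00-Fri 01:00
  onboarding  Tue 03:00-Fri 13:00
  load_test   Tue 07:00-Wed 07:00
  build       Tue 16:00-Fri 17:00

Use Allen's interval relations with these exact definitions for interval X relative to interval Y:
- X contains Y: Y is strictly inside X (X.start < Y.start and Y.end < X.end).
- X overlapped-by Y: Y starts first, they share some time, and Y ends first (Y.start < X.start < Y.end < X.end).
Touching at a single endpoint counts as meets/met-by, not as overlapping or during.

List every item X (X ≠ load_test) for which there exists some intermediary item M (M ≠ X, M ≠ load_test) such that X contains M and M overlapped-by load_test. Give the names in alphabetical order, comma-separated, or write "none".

onboarding

Target load_test = [Tue 07:00, Wed 07:00].
Intermediaries M with M overlapped-by load_test: backup, build.
Via backup — items with X contains backup: onboarding.
Via build — items with X contains build: none.
Union: onboarding.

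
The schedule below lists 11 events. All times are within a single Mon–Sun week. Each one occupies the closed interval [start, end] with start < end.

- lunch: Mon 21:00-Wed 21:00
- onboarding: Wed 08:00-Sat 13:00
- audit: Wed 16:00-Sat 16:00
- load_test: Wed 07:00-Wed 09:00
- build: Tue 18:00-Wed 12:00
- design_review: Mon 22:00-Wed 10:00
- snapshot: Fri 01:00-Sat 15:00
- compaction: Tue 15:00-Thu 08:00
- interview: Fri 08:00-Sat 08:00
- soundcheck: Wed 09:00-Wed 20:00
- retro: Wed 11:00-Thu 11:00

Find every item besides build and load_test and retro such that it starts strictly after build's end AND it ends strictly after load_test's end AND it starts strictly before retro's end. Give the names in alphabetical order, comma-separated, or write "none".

Conditions: its start is strictly after build's end (X.start > Wed 12:00) AND its end is strictly after load_test's end (X.end > Wed 09:00) AND its start is strictly before retro's end (X.start < Thu 11:00).
audit: start Wed 16:00 > Wed 12:00? ✓; end Sat 16:00 > Wed 09:00? ✓; start Wed 16:00 < Thu 11:00? ✓ → yes.
compaction: start Tue 15:00 > Wed 12:00? ✗; end Thu 08:00 > Wed 09:00? ✓; start Tue 15:00 < Thu 11:00? ✓ → no.
design_review: start Mon 22:00 > Wed 12:00? ✗; end Wed 10:00 > Wed 09:00? ✓; start Mon 22:00 < Thu 11:00? ✓ → no.
interview: start Fri 08:00 > Wed 12:00? ✓; end Sat 08:00 > Wed 09:00? ✓; start Fri 08:00 < Thu 11:00? ✗ → no.
lunch: start Mon 21:00 > Wed 12:00? ✗; end Wed 21:00 > Wed 09:00? ✓; start Mon 21:00 < Thu 11:00? ✓ → no.
onboarding: start Wed 08:00 > Wed 12:00? ✗; end Sat 13:00 > Wed 09:00? ✓; start Wed 08:00 < Thu 11:00? ✓ → no.
snapshot: start Fri 01:00 > Wed 12:00? ✓; end Sat 15:00 > Wed 09:00? ✓; start Fri 01:00 < Thu 11:00? ✗ → no.
soundcheck: start Wed 09:00 > Wed 12:00? ✗; end Wed 20:00 > Wed 09:00? ✓; start Wed 09:00 < Thu 11:00? ✓ → no.
Result: audit.

audit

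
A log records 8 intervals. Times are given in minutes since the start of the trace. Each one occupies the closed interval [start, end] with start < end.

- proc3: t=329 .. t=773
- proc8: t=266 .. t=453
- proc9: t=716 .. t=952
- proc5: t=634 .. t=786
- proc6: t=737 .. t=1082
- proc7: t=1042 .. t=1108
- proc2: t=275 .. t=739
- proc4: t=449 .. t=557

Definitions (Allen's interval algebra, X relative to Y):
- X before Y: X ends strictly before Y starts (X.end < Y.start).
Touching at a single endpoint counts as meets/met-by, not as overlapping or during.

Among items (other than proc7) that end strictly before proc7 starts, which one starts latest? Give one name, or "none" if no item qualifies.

Target proc7 = [t=1042, t=1108].
proc2 [t=275, t=739] → before → candidate.
proc3 [t=329, t=773] → before → candidate.
proc4 [t=449, t=557] → before → candidate.
proc5 [t=634, t=786] → before → candidate.
proc6 [t=737, t=1082] → overlaps → excluded.
proc8 [t=266, t=453] → before → candidate.
proc9 [t=716, t=952] → before → candidate.
Among candidates, latest start is t=716 → proc9.

proc9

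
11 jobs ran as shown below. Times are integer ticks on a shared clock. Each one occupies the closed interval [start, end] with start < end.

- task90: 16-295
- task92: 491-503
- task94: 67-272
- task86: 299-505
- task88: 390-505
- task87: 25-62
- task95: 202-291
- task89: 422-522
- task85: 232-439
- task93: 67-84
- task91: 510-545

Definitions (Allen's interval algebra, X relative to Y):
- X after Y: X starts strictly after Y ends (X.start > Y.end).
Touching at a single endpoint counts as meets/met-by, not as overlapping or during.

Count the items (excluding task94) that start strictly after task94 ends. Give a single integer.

5

Target task94 = [67, 272].
task85 [232, 439] → overlapped-by → no.
task86 [299, 505] → after → counts.
task87 [25, 62] → before → no.
task88 [390, 505] → after → counts.
task89 [422, 522] → after → counts.
task90 [16, 295] → contains → no.
task91 [510, 545] → after → counts.
task92 [491, 503] → after → counts.
task93 [67, 84] → starts → no.
task95 [202, 291] → overlapped-by → no.
Total: 5.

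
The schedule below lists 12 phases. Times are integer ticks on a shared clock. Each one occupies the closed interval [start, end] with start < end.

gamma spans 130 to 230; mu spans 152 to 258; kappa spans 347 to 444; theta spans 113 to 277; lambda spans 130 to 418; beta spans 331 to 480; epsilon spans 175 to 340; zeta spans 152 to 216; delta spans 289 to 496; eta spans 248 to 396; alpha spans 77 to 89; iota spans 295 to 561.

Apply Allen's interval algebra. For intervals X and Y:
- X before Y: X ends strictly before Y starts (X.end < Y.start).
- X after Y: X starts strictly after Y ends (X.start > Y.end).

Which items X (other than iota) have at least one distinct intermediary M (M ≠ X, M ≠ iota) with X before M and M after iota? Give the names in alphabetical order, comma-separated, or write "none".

Target iota = [295, 561].
Intermediaries M with M after iota: none.
Union: none.

none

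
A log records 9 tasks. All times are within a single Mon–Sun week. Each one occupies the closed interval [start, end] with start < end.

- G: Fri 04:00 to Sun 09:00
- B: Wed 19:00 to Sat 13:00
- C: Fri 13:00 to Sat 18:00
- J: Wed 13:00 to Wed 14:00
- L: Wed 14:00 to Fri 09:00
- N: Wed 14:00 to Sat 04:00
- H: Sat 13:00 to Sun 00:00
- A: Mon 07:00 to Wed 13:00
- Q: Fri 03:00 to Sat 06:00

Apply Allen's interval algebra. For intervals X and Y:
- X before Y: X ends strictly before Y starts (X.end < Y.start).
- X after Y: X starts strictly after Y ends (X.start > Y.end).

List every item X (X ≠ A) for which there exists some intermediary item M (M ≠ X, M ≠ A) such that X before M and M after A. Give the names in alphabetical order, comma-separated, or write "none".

J, L, N, Q

Target A = [Mon 07:00, Wed 13:00].
Intermediaries M with M after A: B, C, G, H, L, N, Q.
Via B — items with X before B: J.
Via C — items with X before C: J, L.
Via G — items with X before G: J.
Via H — items with X before H: J, L, N, Q.
Via L — items with X before L: none.
Via N — items with X before N: none.
Via Q — items with X before Q: J.
Union: J, L, N, Q.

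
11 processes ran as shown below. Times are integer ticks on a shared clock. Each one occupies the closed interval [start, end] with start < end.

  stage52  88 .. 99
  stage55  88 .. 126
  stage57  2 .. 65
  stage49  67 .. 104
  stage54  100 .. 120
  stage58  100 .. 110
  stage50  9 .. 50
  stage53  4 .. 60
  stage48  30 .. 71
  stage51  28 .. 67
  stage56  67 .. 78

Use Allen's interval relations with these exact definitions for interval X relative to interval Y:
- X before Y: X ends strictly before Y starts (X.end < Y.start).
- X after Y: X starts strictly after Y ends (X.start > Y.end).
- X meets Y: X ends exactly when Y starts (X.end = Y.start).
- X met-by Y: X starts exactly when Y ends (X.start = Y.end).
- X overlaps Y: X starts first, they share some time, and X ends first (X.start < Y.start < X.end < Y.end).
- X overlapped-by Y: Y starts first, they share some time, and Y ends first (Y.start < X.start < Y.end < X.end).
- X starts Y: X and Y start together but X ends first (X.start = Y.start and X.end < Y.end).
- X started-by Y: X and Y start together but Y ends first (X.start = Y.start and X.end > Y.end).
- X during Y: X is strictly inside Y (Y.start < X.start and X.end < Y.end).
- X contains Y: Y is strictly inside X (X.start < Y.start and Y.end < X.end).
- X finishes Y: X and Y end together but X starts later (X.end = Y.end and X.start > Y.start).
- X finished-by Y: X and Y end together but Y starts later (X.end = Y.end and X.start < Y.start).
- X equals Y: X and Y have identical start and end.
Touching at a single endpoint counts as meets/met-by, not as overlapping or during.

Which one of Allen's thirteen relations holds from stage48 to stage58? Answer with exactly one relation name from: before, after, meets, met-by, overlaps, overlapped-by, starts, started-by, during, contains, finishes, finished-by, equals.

stage48 = [30, 71]; stage58 = [100, 110].
Compare endpoints: stage48.start < stage58.start, stage48.start < stage58.end, stage48.end < stage58.start, stage48.end < stage58.end.
That pattern is 'before'.

before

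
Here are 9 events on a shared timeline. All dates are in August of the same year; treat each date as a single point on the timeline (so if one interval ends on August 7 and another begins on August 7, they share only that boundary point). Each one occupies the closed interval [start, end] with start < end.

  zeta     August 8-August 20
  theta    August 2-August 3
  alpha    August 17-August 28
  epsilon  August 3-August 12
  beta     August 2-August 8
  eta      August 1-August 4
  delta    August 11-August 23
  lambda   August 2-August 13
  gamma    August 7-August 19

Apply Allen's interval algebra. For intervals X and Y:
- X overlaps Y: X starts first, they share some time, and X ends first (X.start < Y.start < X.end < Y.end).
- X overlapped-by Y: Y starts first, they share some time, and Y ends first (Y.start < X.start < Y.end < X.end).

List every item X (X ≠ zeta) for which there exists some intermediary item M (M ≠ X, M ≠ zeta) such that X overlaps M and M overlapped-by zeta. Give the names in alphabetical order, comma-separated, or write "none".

Target zeta = [August 8, August 20].
Intermediaries M with M overlapped-by zeta: alpha, delta.
Via alpha — items with X overlaps alpha: delta, gamma.
Via delta — items with X overlaps delta: epsilon, gamma, lambda.
Union: delta, epsilon, gamma, lambda.

delta, epsilon, gamma, lambda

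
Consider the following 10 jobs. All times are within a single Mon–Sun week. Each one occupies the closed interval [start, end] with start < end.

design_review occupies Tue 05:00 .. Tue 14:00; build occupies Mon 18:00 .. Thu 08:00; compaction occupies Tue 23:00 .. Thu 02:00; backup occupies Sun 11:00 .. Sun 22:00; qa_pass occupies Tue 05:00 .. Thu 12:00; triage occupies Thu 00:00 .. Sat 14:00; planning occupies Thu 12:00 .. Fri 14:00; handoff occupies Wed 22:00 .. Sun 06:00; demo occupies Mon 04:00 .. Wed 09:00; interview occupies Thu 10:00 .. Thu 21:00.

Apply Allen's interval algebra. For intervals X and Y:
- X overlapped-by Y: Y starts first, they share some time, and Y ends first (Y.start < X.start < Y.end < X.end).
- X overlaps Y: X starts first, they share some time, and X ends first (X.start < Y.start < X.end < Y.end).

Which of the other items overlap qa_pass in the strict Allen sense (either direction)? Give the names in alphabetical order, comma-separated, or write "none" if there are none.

Target qa_pass = [Tue 05:00, Thu 12:00].
backup [Sun 11:00, Sun 22:00] → after → no.
build [Mon 18:00, Thu 08:00] → overlaps → yes.
compaction [Tue 23:00, Thu 02:00] → during → no.
demo [Mon 04:00, Wed 09:00] → overlaps → yes.
design_review [Tue 05:00, Tue 14:00] → starts → no.
handoff [Wed 22:00, Sun 06:00] → overlapped-by → yes.
interview [Thu 10:00, Thu 21:00] → overlapped-by → yes.
planning [Thu 12:00, Fri 14:00] → met-by → no.
triage [Thu 00:00, Sat 14:00] → overlapped-by → yes.
Result: build, demo, handoff, interview, triage.

build, demo, handoff, interview, triage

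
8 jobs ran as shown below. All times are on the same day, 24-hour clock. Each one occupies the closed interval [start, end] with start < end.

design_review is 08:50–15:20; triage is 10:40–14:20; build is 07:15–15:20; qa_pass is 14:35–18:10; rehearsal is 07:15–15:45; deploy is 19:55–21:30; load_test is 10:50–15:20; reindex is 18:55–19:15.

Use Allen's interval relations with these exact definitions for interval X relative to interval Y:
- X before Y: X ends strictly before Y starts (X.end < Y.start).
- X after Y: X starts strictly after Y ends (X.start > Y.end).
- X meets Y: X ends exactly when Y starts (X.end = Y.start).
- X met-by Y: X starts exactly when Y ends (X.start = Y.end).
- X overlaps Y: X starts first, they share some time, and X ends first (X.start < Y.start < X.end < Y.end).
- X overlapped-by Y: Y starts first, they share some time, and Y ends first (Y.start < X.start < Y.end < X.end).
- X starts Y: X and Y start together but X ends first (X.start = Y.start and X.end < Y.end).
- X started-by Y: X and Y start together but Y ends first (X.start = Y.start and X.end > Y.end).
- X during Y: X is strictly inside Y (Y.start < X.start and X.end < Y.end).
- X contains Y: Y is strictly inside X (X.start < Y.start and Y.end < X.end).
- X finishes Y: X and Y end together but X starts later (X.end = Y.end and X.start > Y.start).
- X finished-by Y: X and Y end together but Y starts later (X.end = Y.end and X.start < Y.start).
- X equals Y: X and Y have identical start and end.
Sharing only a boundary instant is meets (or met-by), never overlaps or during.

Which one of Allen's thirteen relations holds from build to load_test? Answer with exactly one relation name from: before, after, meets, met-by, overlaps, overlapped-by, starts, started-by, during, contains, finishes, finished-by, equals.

finished-by

build = [07:15, 15:20]; load_test = [10:50, 15:20].
Compare endpoints: build.start < load_test.start, build.start < load_test.end, build.end > load_test.start, build.end = load_test.end.
That pattern is 'finished-by'.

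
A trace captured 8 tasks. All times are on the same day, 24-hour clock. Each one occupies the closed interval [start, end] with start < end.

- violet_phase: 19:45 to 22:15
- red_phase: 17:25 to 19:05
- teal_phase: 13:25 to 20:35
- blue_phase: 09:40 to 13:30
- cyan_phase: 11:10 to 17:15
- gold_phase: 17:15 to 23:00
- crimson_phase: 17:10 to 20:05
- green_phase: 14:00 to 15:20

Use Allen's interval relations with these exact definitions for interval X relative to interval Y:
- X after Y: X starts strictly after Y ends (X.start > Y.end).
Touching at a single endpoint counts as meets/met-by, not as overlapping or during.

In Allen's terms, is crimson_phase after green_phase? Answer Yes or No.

Yes

crimson_phase = [17:10, 20:05], green_phase = [14:00, 15:20].
Actual relation of crimson_phase to green_phase: after.
Asked whether 'after' holds → Yes.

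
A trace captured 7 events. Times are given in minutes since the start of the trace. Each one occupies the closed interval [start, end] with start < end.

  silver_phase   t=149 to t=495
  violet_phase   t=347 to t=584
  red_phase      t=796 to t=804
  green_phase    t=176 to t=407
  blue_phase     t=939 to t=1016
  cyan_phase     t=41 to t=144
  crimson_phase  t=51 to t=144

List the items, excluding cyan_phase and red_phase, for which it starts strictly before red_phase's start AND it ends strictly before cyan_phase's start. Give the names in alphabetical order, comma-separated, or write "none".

none

Conditions: its start is strictly before red_phase's start (X.start < t=796) AND its end is strictly before cyan_phase's start (X.end < t=41).
blue_phase: start t=939 < t=796? ✗; end t=1016 < t=41? ✗ → no.
crimson_phase: start t=51 < t=796? ✓; end t=144 < t=41? ✗ → no.
green_phase: start t=176 < t=796? ✓; end t=407 < t=41? ✗ → no.
silver_phase: start t=149 < t=796? ✓; end t=495 < t=41? ✗ → no.
violet_phase: start t=347 < t=796? ✓; end t=584 < t=41? ✗ → no.
Result: none.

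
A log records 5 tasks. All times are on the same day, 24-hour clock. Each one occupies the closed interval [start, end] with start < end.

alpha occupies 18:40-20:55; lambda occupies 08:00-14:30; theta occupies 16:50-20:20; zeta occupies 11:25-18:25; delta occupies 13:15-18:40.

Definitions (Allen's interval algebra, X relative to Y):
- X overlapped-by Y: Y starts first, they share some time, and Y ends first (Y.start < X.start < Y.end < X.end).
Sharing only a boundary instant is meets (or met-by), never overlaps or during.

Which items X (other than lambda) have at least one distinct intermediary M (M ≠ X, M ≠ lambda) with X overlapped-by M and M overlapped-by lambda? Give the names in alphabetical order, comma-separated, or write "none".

delta, theta

Target lambda = [08:00, 14:30].
Intermediaries M with M overlapped-by lambda: delta, zeta.
Via delta — items with X overlapped-by delta: theta.
Via zeta — items with X overlapped-by zeta: delta, theta.
Union: delta, theta.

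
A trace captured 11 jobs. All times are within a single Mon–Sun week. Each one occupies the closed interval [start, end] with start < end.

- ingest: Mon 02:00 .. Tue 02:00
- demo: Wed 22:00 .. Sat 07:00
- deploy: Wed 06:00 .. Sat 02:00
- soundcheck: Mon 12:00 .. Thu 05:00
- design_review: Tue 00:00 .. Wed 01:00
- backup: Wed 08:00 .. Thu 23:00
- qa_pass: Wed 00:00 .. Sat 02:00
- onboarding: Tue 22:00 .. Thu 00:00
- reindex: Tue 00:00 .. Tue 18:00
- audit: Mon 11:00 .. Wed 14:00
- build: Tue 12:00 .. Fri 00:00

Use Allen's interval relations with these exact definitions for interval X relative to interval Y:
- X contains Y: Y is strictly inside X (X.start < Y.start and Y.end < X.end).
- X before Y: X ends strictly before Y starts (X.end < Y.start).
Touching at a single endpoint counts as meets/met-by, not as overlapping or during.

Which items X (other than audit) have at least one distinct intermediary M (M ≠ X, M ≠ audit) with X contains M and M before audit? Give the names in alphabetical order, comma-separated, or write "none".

none

Target audit = [Mon 11:00, Wed 14:00].
Intermediaries M with M before audit: none.
Union: none.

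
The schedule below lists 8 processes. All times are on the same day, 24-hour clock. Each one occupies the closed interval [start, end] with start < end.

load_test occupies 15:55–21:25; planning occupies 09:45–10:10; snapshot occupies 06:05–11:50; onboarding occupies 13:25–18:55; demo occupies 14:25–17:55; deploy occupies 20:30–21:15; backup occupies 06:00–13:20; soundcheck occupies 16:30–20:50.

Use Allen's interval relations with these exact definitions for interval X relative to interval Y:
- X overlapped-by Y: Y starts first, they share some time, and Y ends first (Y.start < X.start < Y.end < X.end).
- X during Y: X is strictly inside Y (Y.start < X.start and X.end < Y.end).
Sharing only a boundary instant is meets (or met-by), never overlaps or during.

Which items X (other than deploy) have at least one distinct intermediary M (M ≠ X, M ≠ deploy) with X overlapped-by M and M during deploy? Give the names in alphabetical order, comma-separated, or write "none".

Target deploy = [20:30, 21:15].
Intermediaries M with M during deploy: none.
Union: none.

none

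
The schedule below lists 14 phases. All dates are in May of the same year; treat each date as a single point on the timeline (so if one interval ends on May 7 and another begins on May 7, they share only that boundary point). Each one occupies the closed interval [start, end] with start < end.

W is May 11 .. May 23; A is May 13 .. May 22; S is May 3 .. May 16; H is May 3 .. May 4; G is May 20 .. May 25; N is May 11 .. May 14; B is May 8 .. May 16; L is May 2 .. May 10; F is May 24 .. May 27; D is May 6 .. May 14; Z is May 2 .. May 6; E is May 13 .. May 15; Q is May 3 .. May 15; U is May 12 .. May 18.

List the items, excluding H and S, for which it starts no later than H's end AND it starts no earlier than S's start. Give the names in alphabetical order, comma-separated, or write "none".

Conditions: its start is no later than H's end (X.start <= May 4) AND its start is no earlier than S's start (X.start >= May 3).
A: start May 13 <= May 4? ✗; start May 13 >= May 3? ✓ → no.
B: start May 8 <= May 4? ✗; start May 8 >= May 3? ✓ → no.
D: start May 6 <= May 4? ✗; start May 6 >= May 3? ✓ → no.
E: start May 13 <= May 4? ✗; start May 13 >= May 3? ✓ → no.
F: start May 24 <= May 4? ✗; start May 24 >= May 3? ✓ → no.
G: start May 20 <= May 4? ✗; start May 20 >= May 3? ✓ → no.
L: start May 2 <= May 4? ✓; start May 2 >= May 3? ✗ → no.
N: start May 11 <= May 4? ✗; start May 11 >= May 3? ✓ → no.
Q: start May 3 <= May 4? ✓; start May 3 >= May 3? ✓ → yes.
U: start May 12 <= May 4? ✗; start May 12 >= May 3? ✓ → no.
W: start May 11 <= May 4? ✗; start May 11 >= May 3? ✓ → no.
Z: start May 2 <= May 4? ✓; start May 2 >= May 3? ✗ → no.
Result: Q.

Q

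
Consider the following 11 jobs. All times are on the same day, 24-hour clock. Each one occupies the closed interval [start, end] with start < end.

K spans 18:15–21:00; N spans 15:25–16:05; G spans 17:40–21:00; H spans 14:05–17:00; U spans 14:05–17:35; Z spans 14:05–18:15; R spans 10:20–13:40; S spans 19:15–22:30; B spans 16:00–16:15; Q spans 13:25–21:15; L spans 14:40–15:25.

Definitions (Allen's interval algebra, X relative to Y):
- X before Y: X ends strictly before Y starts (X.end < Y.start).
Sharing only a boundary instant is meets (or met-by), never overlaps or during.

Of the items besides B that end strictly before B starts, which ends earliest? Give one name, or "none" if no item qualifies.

Target B = [16:00, 16:15].
G [17:40, 21:00] → after → excluded.
H [14:05, 17:00] → contains → excluded.
K [18:15, 21:00] → after → excluded.
L [14:40, 15:25] → before → candidate.
N [15:25, 16:05] → overlaps → excluded.
Q [13:25, 21:15] → contains → excluded.
R [10:20, 13:40] → before → candidate.
S [19:15, 22:30] → after → excluded.
U [14:05, 17:35] → contains → excluded.
Z [14:05, 18:15] → contains → excluded.
Among candidates, earliest end is 13:40 → R.

R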